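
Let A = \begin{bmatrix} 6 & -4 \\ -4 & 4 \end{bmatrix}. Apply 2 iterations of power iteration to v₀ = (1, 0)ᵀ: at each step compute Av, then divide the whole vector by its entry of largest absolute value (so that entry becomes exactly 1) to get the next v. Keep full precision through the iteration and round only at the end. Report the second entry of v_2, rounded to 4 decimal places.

-0.7692

Av0 = (6.00000, -4.00000); divide by 6.00000 → v1 = (1.00000, -0.66667)
Av1 = (8.66667, -6.66667); divide by 8.66667 → v2 = (1.00000, -0.76923)
Requested entry of v2: -40/52 = -0.7692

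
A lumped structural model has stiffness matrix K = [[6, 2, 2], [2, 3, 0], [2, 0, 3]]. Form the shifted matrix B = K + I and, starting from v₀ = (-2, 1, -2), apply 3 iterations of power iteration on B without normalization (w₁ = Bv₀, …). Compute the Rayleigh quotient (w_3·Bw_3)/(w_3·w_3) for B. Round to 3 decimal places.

8.656

B = K + I has rows (7, 2, 2); (2, 4, 0); (2, 0, 4)
w1 = Bv₀ = (7·(-2) + 2·1 + 2·(-2); 2·(-2) + 4·1 + 0·(-2); 2·(-2) + 0·1 + 4·(-2)) = (-16, 0, -12)
w2 = Bw1 = (7·(-16) + 2·0 + 2·(-12); 2·(-16) + 4·0 + 0·(-12); 2·(-16) + 0·0 + 4·(-12)) = (-136, -32, -80)
w3 = Bw2 = (-1176, -400, -592)
Bw3 = (-10216, -3952, -4720)
w3·Bw3 = 16389056; w3·w3 = 1893440; μ ≈ 16389056/1893440 = 8.656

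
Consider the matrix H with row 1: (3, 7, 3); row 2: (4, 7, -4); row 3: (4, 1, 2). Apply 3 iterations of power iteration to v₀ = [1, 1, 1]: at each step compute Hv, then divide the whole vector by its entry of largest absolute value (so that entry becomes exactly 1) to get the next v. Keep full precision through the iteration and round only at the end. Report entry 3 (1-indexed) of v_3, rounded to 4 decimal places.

0.6197

Hv0 = (13.00000, 7.00000, 7.00000); divide by 13.00000 → v1 = (1.00000, 0.53846, 0.53846)
Hv1 = (8.38462, 5.61538, 5.61538); divide by 8.38462 → v2 = (1.00000, 0.66972, 0.66972)
Hv2 = (9.69725, 6.00917, 6.00917); divide by 9.69725 → v3 = (1.00000, 0.61968, 0.61968)
Requested entry of v3: 655/1057 = 0.6197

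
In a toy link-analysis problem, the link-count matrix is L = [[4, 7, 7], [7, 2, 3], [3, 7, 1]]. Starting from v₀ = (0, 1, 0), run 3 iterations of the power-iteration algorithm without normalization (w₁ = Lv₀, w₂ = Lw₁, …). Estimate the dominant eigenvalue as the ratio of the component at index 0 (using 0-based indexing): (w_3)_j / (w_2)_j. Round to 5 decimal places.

w1 = Lv₀ = (4·0 + 7·1 + 7·0; 7·0 + 2·1 + 3·0; 3·0 + 7·1 + 1·0) = (7, 2, 7)
w2 = Lw1 = (4·7 + 7·2 + 7·7; 7·7 + 2·2 + 3·7; 3·7 + 7·2 + 1·7) = (91, 74, 42)
w3 = Lw2 = (1176, 911, 833)
Ratio at component: 1176 / 91 = 12.92308

λ ≈ 12.92308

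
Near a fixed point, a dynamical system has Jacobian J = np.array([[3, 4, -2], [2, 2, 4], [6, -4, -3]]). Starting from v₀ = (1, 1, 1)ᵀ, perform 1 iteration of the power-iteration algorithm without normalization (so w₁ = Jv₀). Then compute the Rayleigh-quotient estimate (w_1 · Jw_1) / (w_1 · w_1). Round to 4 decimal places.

w1 = Jv₀ = (3·1 + 4·1 + (-2)·1; 2·1 + 2·1 + 4·1; 6·1 + (-4)·1 + (-3)·1) = (5, 8, -1)
Jw1 = (49, 22, 1)
w1·Jw1 = 5·49 + 8·22 + (-1)·1 = 420; w1·w1 = 5·5 + 8·8 + (-1)·(-1) = 90
λ ≈ 420/90 = 4.6667

4.6667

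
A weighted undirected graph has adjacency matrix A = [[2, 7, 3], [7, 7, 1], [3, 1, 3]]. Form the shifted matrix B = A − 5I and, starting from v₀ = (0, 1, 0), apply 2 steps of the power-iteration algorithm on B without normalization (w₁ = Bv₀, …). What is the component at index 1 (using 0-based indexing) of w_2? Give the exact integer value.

B = A − 5I has rows (-3, 7, 3); (7, 2, 1); (3, 1, -2)
w1 = Bv₀ = ((-3)·0 + 7·1 + 3·0; 7·0 + 2·1 + 1·0; 3·0 + 1·1 + (-2)·0) = (7, 2, 1)
w2 = Bw1 = ((-3)·7 + 7·2 + 3·1; 7·7 + 2·2 + 1·1; 3·7 + 1·2 + (-2)·1) = (-4, 54, 21)
Requested component of w2: 54

54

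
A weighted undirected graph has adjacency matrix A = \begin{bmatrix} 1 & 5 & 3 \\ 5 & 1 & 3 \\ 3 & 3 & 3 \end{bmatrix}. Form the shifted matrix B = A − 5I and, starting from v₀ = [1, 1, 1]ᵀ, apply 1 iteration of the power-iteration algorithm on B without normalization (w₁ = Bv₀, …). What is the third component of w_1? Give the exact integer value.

B = A − 5I has rows (-4, 5, 3); (5, -4, 3); (3, 3, -2)
w1 = Bv₀ = ((-4)·1 + 5·1 + 3·1; 5·1 + (-4)·1 + 3·1; 3·1 + 3·1 + (-2)·1) = (4, 4, 4)
Requested component of w1: 4

4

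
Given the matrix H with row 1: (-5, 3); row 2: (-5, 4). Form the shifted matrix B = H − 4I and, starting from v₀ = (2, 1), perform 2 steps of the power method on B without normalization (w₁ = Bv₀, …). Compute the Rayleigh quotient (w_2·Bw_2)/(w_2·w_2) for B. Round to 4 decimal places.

-6.9054

B = H − 4I has rows (-9, 3); (-5, 0)
w1 = Bv₀ = (-15, -10)
w2 = Bw1 = (105, 75)
Bw2 = (-720, -525)
w2·Bw2 = -114975; w2·w2 = 16650; μ ≈ -114975/16650 = -6.9054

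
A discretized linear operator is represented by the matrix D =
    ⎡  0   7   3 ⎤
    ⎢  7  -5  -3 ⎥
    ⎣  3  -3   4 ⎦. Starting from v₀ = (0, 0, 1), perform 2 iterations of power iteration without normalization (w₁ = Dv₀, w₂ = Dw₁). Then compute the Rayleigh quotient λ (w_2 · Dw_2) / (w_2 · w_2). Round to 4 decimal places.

λ ≈ -4.4192

w1 = Dv₀ = (0·0 + 7·0 + 3·1; 7·0 + (-5)·0 + (-3)·1; 3·0 + (-3)·0 + 4·1) = (3, -3, 4)
w2 = Dw1 = (0·3 + 7·(-3) + 3·4; 7·3 + (-5)·(-3) + (-3)·4; 3·3 + (-3)·(-3) + 4·4) = (-9, 24, 34)
Dw2 = (270, -285, 37)
w2·Dw2 = (-9)·270 + 24·(-285) + 34·37 = -8012; w2·w2 = (-9)·(-9) + 24·24 + 34·34 = 1813
λ ≈ -8012/1813 = -4.4192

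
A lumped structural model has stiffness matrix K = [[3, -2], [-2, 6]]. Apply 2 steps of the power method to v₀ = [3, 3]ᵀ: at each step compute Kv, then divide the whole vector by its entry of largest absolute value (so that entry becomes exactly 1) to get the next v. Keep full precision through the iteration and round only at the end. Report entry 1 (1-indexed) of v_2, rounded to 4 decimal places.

Kv0 = (3.00000, 12.00000); divide by 12.00000 → v1 = (0.25000, 1.00000)
Kv1 = (-1.25000, 5.50000); divide by 5.50000 → v2 = (-0.22727, 1.00000)
Requested entry of v2: -15/66 = -0.2273

-0.2273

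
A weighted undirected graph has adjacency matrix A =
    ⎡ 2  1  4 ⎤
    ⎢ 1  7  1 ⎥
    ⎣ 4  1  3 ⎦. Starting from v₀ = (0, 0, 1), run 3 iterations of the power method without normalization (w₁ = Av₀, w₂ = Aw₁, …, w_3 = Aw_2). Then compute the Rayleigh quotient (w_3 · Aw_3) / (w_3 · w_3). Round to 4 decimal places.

λ ≈ 7.9126

w1 = Av₀ = (2·0 + 1·0 + 4·1; 1·0 + 7·0 + 1·1; 4·0 + 1·0 + 3·1) = (4, 1, 3)
w2 = Aw1 = (2·4 + 1·1 + 4·3; 1·4 + 7·1 + 1·3; 4·4 + 1·1 + 3·3) = (21, 14, 26)
w3 = Aw2 = (160, 145, 176)
Aw3 = (1169, 1351, 1313)
w3·Aw3 = 160·1169 + 145·1351 + 176·1313 = 614023; w3·w3 = 160·160 + 145·145 + 176·176 = 77601
λ ≈ 614023/77601 = 7.9126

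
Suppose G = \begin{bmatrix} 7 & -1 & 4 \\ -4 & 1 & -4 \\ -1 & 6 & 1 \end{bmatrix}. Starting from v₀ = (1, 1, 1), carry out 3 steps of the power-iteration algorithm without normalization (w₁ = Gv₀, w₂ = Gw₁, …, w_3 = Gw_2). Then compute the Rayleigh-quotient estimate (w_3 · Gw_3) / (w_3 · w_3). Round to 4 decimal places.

3.9950

w1 = Gv₀ = (10, -7, 6)
w2 = Gw1 = (101, -71, -46)
w3 = Gw2 = (594, -291, -573)
Gw3 = (2157, -375, -2913)
w3·Gw3 = 594·2157 + (-291)·(-375) + (-573)·(-2913) = 3059532; w3·w3 = 594·594 + (-291)·(-291) + (-573)·(-573) = 765846
λ ≈ 3059532/765846 = 3.9950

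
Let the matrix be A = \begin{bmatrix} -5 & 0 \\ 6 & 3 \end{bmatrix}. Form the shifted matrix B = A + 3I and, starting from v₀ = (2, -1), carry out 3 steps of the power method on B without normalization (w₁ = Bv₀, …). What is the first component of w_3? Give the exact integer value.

-16

B = A + 3I has rows (-2, 0); (6, 6)
w1 = Bv₀ = ((-2)·2 + 0·(-1); 6·2 + 6·(-1)) = (-4, 6)
w2 = Bw1 = ((-2)·(-4) + 0·6; 6·(-4) + 6·6) = (8, 12)
w3 = Bw2 = (-16, 120)
Requested component of w3: -16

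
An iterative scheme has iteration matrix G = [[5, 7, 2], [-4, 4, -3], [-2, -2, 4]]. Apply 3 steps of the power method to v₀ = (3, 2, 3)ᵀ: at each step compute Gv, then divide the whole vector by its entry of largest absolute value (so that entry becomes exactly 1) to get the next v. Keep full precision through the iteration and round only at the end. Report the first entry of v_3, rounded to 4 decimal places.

0.9826

Gv0 = (35.00000, -13.00000, 2.00000); divide by 35.00000 → v1 = (1.00000, -0.37143, 0.05714)
Gv1 = (2.51429, -5.65714, -1.02857); divide by -5.65714 → v2 = (-0.44444, 1.00000, 0.18182)
Gv2 = (5.14141, 5.23232, -0.38384); divide by 5.23232 → v3 = (0.98263, 1.00000, -0.07336)
Requested entry of v3: -1018/-1036 = 0.9826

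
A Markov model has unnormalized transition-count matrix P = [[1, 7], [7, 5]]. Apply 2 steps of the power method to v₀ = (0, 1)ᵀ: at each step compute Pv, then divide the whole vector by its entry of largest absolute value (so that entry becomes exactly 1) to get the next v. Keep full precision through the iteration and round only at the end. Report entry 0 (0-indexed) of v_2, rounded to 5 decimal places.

0.56757

Pv0 = (7.000000, 5.000000); divide by 7.000000 → v1 = (1.000000, 0.714286)
Pv1 = (6.000000, 10.571429); divide by 10.571429 → v2 = (0.567568, 1.000000)
Requested entry of v2: 42/74 = 0.56757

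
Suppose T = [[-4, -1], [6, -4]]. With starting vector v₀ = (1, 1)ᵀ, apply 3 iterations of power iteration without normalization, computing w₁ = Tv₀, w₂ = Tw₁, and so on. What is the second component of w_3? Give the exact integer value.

260

w1 = Tv₀ = (-5, 2)
w2 = Tw1 = (18, -38)
w3 = Tw2 = (-34, 260)
The requested component of w3 is 260.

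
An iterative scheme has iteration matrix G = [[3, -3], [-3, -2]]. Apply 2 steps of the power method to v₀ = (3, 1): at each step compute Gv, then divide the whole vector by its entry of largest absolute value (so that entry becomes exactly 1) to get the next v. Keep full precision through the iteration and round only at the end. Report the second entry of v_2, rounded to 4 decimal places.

0.0784

Gv0 = (6.00000, -11.00000); divide by -11.00000 → v1 = (-0.54545, 1.00000)
Gv1 = (-4.63636, -0.36364); divide by -4.63636 → v2 = (1.00000, 0.07843)
Requested entry of v2: 4/51 = 0.0784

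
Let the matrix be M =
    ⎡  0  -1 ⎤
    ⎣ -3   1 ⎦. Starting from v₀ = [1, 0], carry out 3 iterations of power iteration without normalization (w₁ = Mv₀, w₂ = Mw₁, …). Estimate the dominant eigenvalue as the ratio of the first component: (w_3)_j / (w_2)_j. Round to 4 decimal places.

w1 = Mv₀ = (0, -3)
w2 = Mw1 = (3, -3)
w3 = Mw2 = (3, -12)
Ratio at component: 3 / 3 = 1.0000

λ ≈ 1.0000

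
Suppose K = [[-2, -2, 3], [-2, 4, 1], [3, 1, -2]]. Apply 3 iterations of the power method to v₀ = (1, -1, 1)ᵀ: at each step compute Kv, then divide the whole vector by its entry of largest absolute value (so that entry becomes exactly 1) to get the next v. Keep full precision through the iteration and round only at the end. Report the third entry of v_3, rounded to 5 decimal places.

Kv0 = (3.000000, -5.000000, 0.000000); divide by -5.000000 → v1 = (-0.600000, 1.000000, 0.000000)
Kv1 = (-0.800000, 5.200000, -0.800000); divide by 5.200000 → v2 = (-0.153846, 1.000000, -0.153846)
Kv2 = (-2.153846, 4.153846, 0.846154); divide by 4.153846 → v3 = (-0.518519, 1.000000, 0.203704)
Requested entry of v3: -22/-108 = 0.20370

0.20370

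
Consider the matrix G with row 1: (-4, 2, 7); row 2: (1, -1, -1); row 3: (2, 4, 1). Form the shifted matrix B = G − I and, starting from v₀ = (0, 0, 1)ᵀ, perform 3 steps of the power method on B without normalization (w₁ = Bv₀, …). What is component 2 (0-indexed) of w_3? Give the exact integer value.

-38

B = G − I has rows (-5, 2, 7); (1, -2, -1); (2, 4, 0)
w1 = Bv₀ = (7, -1, 0)
w2 = Bw1 = (-37, 9, 10)
w3 = Bw2 = (273, -65, -38)
Requested component of w3: -38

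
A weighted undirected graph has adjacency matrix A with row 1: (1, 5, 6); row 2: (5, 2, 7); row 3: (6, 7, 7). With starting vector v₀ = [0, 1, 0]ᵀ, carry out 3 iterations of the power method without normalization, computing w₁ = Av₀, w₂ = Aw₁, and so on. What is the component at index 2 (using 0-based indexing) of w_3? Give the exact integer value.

1539

w1 = Av₀ = (5, 2, 7)
w2 = Aw1 = (57, 78, 93)
w3 = Aw2 = (1005, 1092, 1539)
The requested component of w3 is 1539.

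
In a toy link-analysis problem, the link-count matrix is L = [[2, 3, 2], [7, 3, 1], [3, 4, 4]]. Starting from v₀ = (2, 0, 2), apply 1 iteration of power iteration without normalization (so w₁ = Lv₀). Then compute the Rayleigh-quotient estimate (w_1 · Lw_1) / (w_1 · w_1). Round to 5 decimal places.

w1 = Lv₀ = (8, 16, 14)
Lw1 = (92, 118, 144)
w1·Lw1 = 8·92 + 16·118 + 14·144 = 4640; w1·w1 = 8·8 + 16·16 + 14·14 = 516
λ ≈ 4640/516 = 8.99225

8.99225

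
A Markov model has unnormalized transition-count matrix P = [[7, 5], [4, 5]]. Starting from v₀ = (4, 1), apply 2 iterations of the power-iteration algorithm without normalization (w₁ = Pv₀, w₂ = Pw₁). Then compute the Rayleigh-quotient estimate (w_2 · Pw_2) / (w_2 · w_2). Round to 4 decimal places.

w1 = Pv₀ = (7·4 + 5·1; 4·4 + 5·1) = (33, 21)
w2 = Pw1 = (7·33 + 5·21; 4·33 + 5·21) = (336, 237)
Pw2 = (3537, 2529)
w2·Pw2 = 336·3537 + 237·2529 = 1787805; w2·w2 = 336·336 + 237·237 = 169065
λ ≈ 1787805/169065 = 10.5747

λ ≈ 10.5747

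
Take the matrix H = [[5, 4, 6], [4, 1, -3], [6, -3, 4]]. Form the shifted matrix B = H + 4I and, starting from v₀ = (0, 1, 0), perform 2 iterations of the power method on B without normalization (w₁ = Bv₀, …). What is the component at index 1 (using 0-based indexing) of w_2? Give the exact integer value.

B = H + 4I has rows (9, 4, 6); (4, 5, -3); (6, -3, 8)
w1 = Bv₀ = (9·0 + 4·1 + 6·0; 4·0 + 5·1 + (-3)·0; 6·0 + (-3)·1 + 8·0) = (4, 5, -3)
w2 = Bw1 = (9·4 + 4·5 + 6·(-3); 4·4 + 5·5 + (-3)·(-3); 6·4 + (-3)·5 + 8·(-3)) = (38, 50, -15)
Requested component of w2: 50

50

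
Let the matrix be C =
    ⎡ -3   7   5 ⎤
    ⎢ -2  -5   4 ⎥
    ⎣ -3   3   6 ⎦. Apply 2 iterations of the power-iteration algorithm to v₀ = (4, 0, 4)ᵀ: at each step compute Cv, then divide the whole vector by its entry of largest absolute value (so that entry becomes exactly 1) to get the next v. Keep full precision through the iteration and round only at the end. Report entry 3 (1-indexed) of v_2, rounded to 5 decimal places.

Cv0 = (8.000000, 8.000000, 12.000000); divide by 12.000000 → v1 = (0.666667, 0.666667, 1.000000)
Cv1 = (7.666667, -0.666667, 6.000000); divide by 7.666667 → v2 = (1.000000, -0.086957, 0.782609)
Requested entry of v2: 72/92 = 0.78261

0.78261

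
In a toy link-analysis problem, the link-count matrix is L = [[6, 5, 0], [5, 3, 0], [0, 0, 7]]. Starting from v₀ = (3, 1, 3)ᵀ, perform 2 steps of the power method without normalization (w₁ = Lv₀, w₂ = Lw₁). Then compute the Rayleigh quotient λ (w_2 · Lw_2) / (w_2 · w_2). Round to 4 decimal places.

λ ≈ 9.1447

w1 = Lv₀ = (23, 18, 21)
w2 = Lw1 = (228, 169, 147)
Lw2 = (2213, 1647, 1029)
w2·Lw2 = 228·2213 + 169·1647 + 147·1029 = 934170; w2·w2 = 228·228 + 169·169 + 147·147 = 102154
λ ≈ 934170/102154 = 9.1447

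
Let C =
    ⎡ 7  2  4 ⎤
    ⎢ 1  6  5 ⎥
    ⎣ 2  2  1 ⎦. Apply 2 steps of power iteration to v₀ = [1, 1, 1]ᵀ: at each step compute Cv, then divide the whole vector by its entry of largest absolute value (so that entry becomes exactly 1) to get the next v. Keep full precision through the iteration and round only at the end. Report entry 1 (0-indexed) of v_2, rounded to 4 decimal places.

0.8148

Cv0 = (13.00000, 12.00000, 5.00000); divide by 13.00000 → v1 = (1.00000, 0.92308, 0.38462)
Cv1 = (10.38462, 8.46154, 4.23077); divide by 10.38462 → v2 = (1.00000, 0.81481, 0.40741)
Requested entry of v2: 110/135 = 0.8148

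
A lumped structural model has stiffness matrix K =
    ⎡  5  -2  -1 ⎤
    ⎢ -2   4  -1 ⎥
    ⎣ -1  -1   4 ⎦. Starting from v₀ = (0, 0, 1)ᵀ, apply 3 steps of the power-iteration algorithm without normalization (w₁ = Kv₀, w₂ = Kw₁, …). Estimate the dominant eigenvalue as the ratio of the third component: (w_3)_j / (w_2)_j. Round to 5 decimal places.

λ ≈ 4.72222

w1 = Kv₀ = (5·0 + (-2)·0 + (-1)·1; (-2)·0 + 4·0 + (-1)·1; (-1)·0 + (-1)·0 + 4·1) = (-1, -1, 4)
w2 = Kw1 = (5·(-1) + (-2)·(-1) + (-1)·4; (-2)·(-1) + 4·(-1) + (-1)·4; (-1)·(-1) + (-1)·(-1) + 4·4) = (-7, -6, 18)
w3 = Kw2 = (-41, -28, 85)
Ratio at component: 85 / 18 = 4.72222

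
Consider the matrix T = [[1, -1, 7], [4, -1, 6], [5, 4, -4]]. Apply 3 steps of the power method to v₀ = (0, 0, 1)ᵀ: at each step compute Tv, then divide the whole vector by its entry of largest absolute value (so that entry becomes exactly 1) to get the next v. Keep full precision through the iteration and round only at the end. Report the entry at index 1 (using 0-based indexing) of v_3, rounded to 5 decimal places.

0.68800

Tv0 = (7.000000, 6.000000, -4.000000); divide by 7.000000 → v1 = (1.000000, 0.857143, -0.571429)
Tv1 = (-3.857143, -0.285714, 10.714286); divide by 10.714286 → v2 = (-0.360000, -0.026667, 1.000000)
Tv2 = (6.666667, 4.586667, -5.906667); divide by 6.666667 → v3 = (1.000000, 0.688000, -0.886000)
Requested entry of v3: 344/500 = 0.68800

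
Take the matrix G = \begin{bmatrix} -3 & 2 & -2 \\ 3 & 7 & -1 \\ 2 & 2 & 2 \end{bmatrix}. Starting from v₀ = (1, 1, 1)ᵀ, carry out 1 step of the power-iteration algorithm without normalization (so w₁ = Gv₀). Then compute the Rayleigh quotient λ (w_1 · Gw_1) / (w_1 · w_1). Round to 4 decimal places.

w1 = Gv₀ = (-3, 9, 6)
Gw1 = (15, 48, 24)
w1·Gw1 = (-3)·15 + 9·48 + 6·24 = 531; w1·w1 = (-3)·(-3) + 9·9 + 6·6 = 126
λ ≈ 531/126 = 4.2143

λ ≈ 4.2143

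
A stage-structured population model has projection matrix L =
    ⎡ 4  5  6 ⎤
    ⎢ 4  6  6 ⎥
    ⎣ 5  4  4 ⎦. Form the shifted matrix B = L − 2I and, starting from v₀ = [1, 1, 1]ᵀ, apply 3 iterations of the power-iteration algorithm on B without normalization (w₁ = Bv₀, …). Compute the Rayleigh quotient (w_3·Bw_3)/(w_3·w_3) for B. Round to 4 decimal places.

B = L − 2I has rows (2, 5, 6); (4, 4, 6); (5, 4, 2)
w1 = Bv₀ = (13, 14, 11)
w2 = Bw1 = (162, 174, 143)
w3 = Bw2 = (2052, 2202, 1792)
Bw3 = (25866, 27768, 22652)
w3·Bw3 = 154814552; w3·w3 = 12270772; μ ≈ 154814552/12270772 = 12.6165

12.6165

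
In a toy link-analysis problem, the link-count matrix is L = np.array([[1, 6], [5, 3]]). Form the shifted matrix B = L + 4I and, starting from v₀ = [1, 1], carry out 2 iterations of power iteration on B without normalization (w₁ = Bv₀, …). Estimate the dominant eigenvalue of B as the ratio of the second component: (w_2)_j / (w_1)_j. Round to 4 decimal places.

11.5833

B = L + 4I has rows (5, 6); (5, 7)
w1 = Bv₀ = (11, 12)
w2 = Bw1 = (127, 139)
Ratio: 139/12 = 11.5833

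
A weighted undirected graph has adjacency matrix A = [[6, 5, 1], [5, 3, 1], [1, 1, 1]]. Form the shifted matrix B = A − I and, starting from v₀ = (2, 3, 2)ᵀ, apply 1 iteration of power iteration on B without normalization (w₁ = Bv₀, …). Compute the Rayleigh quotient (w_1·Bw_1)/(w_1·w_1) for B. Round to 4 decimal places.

8.9082

B = A − I has rows (5, 5, 1); (5, 2, 1); (1, 1, 0)
w1 = Bv₀ = (5·2 + 5·3 + 1·2; 5·2 + 2·3 + 1·2; 1·2 + 1·3 + 0·2) = (27, 18, 5)
Bw1 = (230, 176, 45)
w1·Bw1 = 9603; w1·w1 = 1078; μ ≈ 9603/1078 = 8.9082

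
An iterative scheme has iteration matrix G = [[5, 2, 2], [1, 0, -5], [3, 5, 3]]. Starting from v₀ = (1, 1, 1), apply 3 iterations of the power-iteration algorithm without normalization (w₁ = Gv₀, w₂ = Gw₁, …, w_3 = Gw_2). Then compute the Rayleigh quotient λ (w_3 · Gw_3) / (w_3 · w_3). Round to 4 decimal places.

3.7240

w1 = Gv₀ = (5·1 + 2·1 + 2·1; 1·1 + 0·1 + (-5)·1; 3·1 + 5·1 + 3·1) = (9, -4, 11)
w2 = Gw1 = (5·9 + 2·(-4) + 2·11; 1·9 + 0·(-4) + (-5)·11; 3·9 + 5·(-4) + 3·11) = (59, -46, 40)
w3 = Gw2 = (283, -141, 67)
Gw3 = (1267, -52, 345)
w3·Gw3 = 283·1267 + (-141)·(-52) + 67·345 = 389008; w3·w3 = 283·283 + (-141)·(-141) + 67·67 = 104459
λ ≈ 389008/104459 = 3.7240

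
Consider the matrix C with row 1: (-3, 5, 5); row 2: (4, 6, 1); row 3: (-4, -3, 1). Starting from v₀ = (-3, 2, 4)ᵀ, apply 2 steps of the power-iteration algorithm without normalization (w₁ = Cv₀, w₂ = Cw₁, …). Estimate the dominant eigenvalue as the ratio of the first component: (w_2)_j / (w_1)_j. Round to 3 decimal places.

-1.205

w1 = Cv₀ = ((-3)·(-3) + 5·2 + 5·4; 4·(-3) + 6·2 + 1·4; (-4)·(-3) + (-3)·2 + 1·4) = (39, 4, 10)
w2 = Cw1 = ((-3)·39 + 5·4 + 5·10; 4·39 + 6·4 + 1·10; (-4)·39 + (-3)·4 + 1·10) = (-47, 190, -158)
Ratio at component: -47 / 39 = -1.205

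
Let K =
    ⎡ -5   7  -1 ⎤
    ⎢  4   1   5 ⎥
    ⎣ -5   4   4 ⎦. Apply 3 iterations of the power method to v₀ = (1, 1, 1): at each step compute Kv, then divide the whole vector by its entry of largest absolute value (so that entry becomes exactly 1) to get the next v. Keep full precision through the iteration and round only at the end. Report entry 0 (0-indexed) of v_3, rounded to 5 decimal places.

-0.30078

Kv0 = (1.000000, 10.000000, 3.000000); divide by 10.000000 → v1 = (0.100000, 1.000000, 0.300000)
Kv1 = (6.200000, 2.900000, 4.700000); divide by 6.200000 → v2 = (1.000000, 0.467742, 0.758065)
Kv2 = (-2.483871, 8.258065, -0.096774); divide by 8.258065 → v3 = (-0.300781, 1.000000, -0.011719)
Requested entry of v3: -154/512 = -0.30078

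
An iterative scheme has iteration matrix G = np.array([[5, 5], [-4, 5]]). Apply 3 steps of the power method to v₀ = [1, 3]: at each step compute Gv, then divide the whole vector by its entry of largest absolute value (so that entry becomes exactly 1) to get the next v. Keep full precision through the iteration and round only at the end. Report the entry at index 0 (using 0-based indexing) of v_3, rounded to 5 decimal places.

-0.87248

Gv0 = (20.000000, 11.000000); divide by 20.000000 → v1 = (1.000000, 0.550000)
Gv1 = (7.750000, -1.250000); divide by 7.750000 → v2 = (1.000000, -0.161290)
Gv2 = (4.193548, -4.806452); divide by -4.806452 → v3 = (-0.872483, 1.000000)
Requested entry of v3: 650/-745 = -0.87248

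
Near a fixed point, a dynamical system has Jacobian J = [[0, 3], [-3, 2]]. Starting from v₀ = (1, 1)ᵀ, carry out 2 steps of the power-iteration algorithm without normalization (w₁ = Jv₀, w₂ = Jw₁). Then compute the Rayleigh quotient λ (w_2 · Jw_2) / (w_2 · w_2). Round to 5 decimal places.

w1 = Jv₀ = (0·1 + 3·1; (-3)·1 + 2·1) = (3, -1)
w2 = Jw1 = (0·3 + 3·(-1); (-3)·3 + 2·(-1)) = (-3, -11)
Jw2 = (-33, -13)
w2·Jw2 = (-3)·(-33) + (-11)·(-13) = 242; w2·w2 = (-3)·(-3) + (-11)·(-11) = 130
λ ≈ 242/130 = 1.86154

1.86154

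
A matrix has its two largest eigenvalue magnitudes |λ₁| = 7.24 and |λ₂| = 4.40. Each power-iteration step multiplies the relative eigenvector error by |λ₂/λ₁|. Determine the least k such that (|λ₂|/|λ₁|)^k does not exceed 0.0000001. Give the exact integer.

|λ₂/λ₁| = 4.40/7.24 = 0.60773
Need k ≥ ln(0.0000001) / ln(0.60773) = -16.1181 / -0.4980 ≈ 32.365
Smallest integer k satisfying the bound: 33

33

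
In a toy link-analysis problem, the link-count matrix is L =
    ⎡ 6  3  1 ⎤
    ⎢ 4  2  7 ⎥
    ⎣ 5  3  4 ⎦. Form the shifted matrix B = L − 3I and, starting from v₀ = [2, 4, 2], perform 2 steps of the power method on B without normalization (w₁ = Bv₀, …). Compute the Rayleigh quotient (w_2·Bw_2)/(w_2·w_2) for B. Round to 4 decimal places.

B = L − 3I has rows (3, 3, 1); (4, -1, 7); (5, 3, 1)
w1 = Bv₀ = (20, 18, 24)
w2 = Bw1 = (138, 230, 178)
Bw2 = (1282, 1568, 1558)
w2·Bw2 = 814880; w2·w2 = 103628; μ ≈ 814880/103628 = 7.8635

μ ≈ 7.8635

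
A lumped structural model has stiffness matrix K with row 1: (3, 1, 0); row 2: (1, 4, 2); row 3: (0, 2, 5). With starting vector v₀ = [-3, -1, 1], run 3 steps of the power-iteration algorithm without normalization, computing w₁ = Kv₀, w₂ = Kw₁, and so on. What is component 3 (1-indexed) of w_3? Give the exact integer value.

w1 = Kv₀ = (3·(-3) + 1·(-1) + 0·1; 1·(-3) + 4·(-1) + 2·1; 0·(-3) + 2·(-1) + 5·1) = (-10, -5, 3)
w2 = Kw1 = (3·(-10) + 1·(-5) + 0·3; 1·(-10) + 4·(-5) + 2·3; 0·(-10) + 2·(-5) + 5·3) = (-35, -24, 5)
w3 = Kw2 = (-129, -121, -23)
The requested component of w3 is -23.

-23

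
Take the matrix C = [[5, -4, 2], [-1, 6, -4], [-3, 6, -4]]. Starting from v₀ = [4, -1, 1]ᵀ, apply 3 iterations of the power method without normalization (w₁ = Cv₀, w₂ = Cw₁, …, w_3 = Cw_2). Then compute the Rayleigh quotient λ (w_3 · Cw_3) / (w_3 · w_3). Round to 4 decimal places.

w1 = Cv₀ = (5·4 + (-4)·(-1) + 2·1; (-1)·4 + 6·(-1) + (-4)·1; (-3)·4 + 6·(-1) + (-4)·1) = (26, -14, -22)
w2 = Cw1 = (5·26 + (-4)·(-14) + 2·(-22); (-1)·26 + 6·(-14) + (-4)·(-22); (-3)·26 + 6·(-14) + (-4)·(-22)) = (142, -22, -74)
w3 = Cw2 = (650, 22, -262)
Cw3 = (2638, 530, -770)
w3·Cw3 = 650·2638 + 22·530 + (-262)·(-770) = 1928100; w3·w3 = 650·650 + 22·22 + (-262)·(-262) = 491628
λ ≈ 1928100/491628 = 3.9219

λ ≈ 3.9219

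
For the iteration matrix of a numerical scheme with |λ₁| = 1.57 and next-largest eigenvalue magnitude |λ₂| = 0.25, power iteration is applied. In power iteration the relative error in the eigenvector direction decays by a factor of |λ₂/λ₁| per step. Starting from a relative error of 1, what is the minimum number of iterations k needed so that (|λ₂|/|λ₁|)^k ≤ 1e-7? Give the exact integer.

|λ₂/λ₁| = 0.25/1.57 = 0.15924
Need k ≥ ln(1e-7) / ln(0.15924) = -16.1181 / -1.8374 ≈ 8.772
Smallest integer k satisfying the bound: 9

9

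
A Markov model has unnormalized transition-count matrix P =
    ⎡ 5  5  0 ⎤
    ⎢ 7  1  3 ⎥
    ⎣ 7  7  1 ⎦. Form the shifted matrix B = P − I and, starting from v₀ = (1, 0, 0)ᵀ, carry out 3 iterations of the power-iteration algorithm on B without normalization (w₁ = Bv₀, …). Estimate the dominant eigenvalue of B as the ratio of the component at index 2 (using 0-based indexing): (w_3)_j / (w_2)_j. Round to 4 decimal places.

B = P − I has rows (4, 5, 0); (7, 0, 3); (7, 7, 0)
w1 = Bv₀ = (4·1 + 5·0 + 0·0; 7·1 + 0·0 + 3·0; 7·1 + 7·0 + 0·0) = (4, 7, 7)
w2 = Bw1 = (4·4 + 5·7 + 0·7; 7·4 + 0·7 + 3·7; 7·4 + 7·7 + 0·7) = (51, 49, 77)
w3 = Bw2 = (449, 588, 700)
Ratio: 700/77 = 9.0909

9.0909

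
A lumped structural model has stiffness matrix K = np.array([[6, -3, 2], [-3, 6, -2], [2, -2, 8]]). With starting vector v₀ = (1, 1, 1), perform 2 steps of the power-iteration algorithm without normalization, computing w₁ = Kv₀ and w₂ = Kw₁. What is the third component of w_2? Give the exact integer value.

w1 = Kv₀ = (6·1 + (-3)·1 + 2·1; (-3)·1 + 6·1 + (-2)·1; 2·1 + (-2)·1 + 8·1) = (5, 1, 8)
w2 = Kw1 = (6·5 + (-3)·1 + 2·8; (-3)·5 + 6·1 + (-2)·8; 2·5 + (-2)·1 + 8·8) = (43, -25, 72)
The requested component of w2 is 72.

72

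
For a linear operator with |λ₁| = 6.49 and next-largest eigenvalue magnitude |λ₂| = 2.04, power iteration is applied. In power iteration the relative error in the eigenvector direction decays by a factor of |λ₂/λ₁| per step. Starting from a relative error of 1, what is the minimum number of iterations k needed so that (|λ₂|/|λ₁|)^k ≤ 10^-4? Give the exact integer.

8

|λ₂/λ₁| = 2.04/6.49 = 0.31433
Need k ≥ ln(10^-4) / ln(0.31433) = -9.2103 / -1.1573 ≈ 7.958
Smallest integer k satisfying the bound: 8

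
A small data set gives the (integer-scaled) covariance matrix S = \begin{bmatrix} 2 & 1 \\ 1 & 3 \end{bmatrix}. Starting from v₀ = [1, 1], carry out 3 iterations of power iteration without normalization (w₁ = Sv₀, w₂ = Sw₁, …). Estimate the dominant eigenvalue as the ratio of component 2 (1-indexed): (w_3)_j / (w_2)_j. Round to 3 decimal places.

w1 = Sv₀ = (3, 4)
w2 = Sw1 = (10, 15)
w3 = Sw2 = (35, 55)
Ratio at component: 55 / 15 = 3.667

λ ≈ 3.667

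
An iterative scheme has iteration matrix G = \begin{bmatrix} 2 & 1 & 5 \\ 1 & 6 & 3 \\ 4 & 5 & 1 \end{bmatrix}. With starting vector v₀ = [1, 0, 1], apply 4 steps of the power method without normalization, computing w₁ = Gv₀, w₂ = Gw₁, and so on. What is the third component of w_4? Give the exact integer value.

4433

w1 = Gv₀ = (2·1 + 1·0 + 5·1; 1·1 + 6·0 + 3·1; 4·1 + 5·0 + 1·1) = (7, 4, 5)
w2 = Gw1 = (2·7 + 1·4 + 5·5; 1·7 + 6·4 + 3·5; 4·7 + 5·4 + 1·5) = (43, 46, 53)
w3 = Gw2 = (397, 478, 455)
w4 = Gw3 = (3547, 4630, 4433)
The requested component of w4 is 4433.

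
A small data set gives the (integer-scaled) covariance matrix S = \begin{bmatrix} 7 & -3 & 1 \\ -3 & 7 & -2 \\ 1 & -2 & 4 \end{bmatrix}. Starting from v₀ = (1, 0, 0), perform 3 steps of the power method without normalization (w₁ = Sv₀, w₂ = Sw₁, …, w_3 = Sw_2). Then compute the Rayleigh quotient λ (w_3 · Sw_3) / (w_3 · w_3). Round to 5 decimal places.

w1 = Sv₀ = (7·1 + (-3)·0 + 1·0; (-3)·1 + 7·0 + (-2)·0; 1·1 + (-2)·0 + 4·0) = (7, -3, 1)
w2 = Sw1 = (7·7 + (-3)·(-3) + 1·1; (-3)·7 + 7·(-3) + (-2)·1; 1·7 + (-2)·(-3) + 4·1) = (59, -44, 17)
w3 = Sw2 = (562, -519, 215)
Sw3 = (5706, -5749, 2460)
w3·Sw3 = 562·5706 + (-519)·(-5749) + 215·2460 = 6719403; w3·w3 = 562·562 + (-519)·(-519) + 215·215 = 631430
λ ≈ 6719403/631430 = 10.64156

10.64156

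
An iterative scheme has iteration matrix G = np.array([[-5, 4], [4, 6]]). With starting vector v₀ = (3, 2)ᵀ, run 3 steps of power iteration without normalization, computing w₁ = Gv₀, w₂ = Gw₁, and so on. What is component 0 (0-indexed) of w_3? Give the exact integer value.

w1 = Gv₀ = (-7, 24)
w2 = Gw1 = (131, 116)
w3 = Gw2 = (-191, 1220)
The requested component of w3 is -191.

-191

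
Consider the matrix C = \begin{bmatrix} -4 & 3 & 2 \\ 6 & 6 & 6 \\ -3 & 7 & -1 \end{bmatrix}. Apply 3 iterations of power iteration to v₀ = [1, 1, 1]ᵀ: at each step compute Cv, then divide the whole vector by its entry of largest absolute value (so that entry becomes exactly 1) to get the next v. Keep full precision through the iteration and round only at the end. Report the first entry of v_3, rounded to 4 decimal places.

0.2229

Cv0 = (1.00000, 18.00000, 3.00000); divide by 18.00000 → v1 = (0.05556, 1.00000, 0.16667)
Cv1 = (3.11111, 7.33333, 6.66667); divide by 7.33333 → v2 = (0.42424, 1.00000, 0.90909)
Cv2 = (3.12121, 14.00000, 4.81818); divide by 14.00000 → v3 = (0.22294, 1.00000, 0.34416)
Requested entry of v3: 412/1848 = 0.2229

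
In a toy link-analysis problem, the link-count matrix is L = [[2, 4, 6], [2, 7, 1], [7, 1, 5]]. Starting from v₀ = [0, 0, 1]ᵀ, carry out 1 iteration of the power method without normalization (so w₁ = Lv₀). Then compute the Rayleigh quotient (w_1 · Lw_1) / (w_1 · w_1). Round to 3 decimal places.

10.323

w1 = Lv₀ = (2·0 + 4·0 + 6·1; 2·0 + 7·0 + 1·1; 7·0 + 1·0 + 5·1) = (6, 1, 5)
Lw1 = (46, 24, 68)
w1·Lw1 = 6·46 + 1·24 + 5·68 = 640; w1·w1 = 6·6 + 1·1 + 5·5 = 62
λ ≈ 640/62 = 10.323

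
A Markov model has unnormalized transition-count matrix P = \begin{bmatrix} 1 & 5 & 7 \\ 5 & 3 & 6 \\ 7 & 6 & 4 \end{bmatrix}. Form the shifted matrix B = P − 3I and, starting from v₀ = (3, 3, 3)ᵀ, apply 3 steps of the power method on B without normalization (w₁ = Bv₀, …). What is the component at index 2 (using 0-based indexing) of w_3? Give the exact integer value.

5655

B = P − 3I has rows (-2, 5, 7); (5, 0, 6); (7, 6, 1)
w1 = Bv₀ = ((-2)·3 + 5·3 + 7·3; 5·3 + 0·3 + 6·3; 7·3 + 6·3 + 1·3) = (30, 33, 42)
w2 = Bw1 = ((-2)·30 + 5·33 + 7·42; 5·30 + 0·33 + 6·42; 7·30 + 6·33 + 1·42) = (399, 402, 450)
w3 = Bw2 = (4362, 4695, 5655)
Requested component of w3: 5655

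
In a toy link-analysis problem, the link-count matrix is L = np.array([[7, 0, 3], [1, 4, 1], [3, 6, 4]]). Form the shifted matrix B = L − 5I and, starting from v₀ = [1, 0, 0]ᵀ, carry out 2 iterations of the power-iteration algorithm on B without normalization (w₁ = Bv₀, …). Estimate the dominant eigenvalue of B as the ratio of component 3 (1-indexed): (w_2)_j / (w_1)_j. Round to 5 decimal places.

3.00000

B = L − 5I has rows (2, 0, 3); (1, -1, 1); (3, 6, -1)
w1 = Bv₀ = (2·1 + 0·0 + 3·0; 1·1 + (-1)·0 + 1·0; 3·1 + 6·0 + (-1)·0) = (2, 1, 3)
w2 = Bw1 = (2·2 + 0·1 + 3·3; 1·2 + (-1)·1 + 1·3; 3·2 + 6·1 + (-1)·3) = (13, 4, 9)
Ratio: 9/3 = 3.00000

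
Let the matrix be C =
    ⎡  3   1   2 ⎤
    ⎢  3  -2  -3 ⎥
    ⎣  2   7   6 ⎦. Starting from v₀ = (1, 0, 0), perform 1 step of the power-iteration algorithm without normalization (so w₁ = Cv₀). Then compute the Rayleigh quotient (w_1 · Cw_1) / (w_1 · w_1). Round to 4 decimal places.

w1 = Cv₀ = (3, 3, 2)
Cw1 = (16, -3, 39)
w1·Cw1 = 3·16 + 3·(-3) + 2·39 = 117; w1·w1 = 3·3 + 3·3 + 2·2 = 22
λ ≈ 117/22 = 5.3182

5.3182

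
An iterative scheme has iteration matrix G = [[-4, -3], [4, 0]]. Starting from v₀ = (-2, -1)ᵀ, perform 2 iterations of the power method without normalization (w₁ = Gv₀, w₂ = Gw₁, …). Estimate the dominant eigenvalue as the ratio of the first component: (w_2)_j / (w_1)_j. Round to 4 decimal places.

w1 = Gv₀ = ((-4)·(-2) + (-3)·(-1); 4·(-2) + 0·(-1)) = (11, -8)
w2 = Gw1 = ((-4)·11 + (-3)·(-8); 4·11 + 0·(-8)) = (-20, 44)
Ratio at component: -20 / 11 = -1.8182

λ ≈ -1.8182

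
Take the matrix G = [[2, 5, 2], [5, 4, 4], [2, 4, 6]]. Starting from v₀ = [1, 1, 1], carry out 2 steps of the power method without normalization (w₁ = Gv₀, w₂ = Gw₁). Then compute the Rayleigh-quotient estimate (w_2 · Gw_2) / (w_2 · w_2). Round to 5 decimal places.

11.56252

w1 = Gv₀ = (9, 13, 12)
w2 = Gw1 = (107, 145, 142)
Gw2 = (1223, 1683, 1646)
w2·Gw2 = 107·1223 + 145·1683 + 142·1646 = 608628; w2·w2 = 107·107 + 145·145 + 142·142 = 52638
λ ≈ 608628/52638 = 11.56252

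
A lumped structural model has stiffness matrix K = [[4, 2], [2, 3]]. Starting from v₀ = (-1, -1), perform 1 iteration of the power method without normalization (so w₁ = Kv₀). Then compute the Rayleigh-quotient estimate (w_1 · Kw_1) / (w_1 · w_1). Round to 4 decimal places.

λ ≈ 5.5574

w1 = Kv₀ = (-6, -5)
Kw1 = (-34, -27)
w1·Kw1 = (-6)·(-34) + (-5)·(-27) = 339; w1·w1 = (-6)·(-6) + (-5)·(-5) = 61
λ ≈ 339/61 = 5.5574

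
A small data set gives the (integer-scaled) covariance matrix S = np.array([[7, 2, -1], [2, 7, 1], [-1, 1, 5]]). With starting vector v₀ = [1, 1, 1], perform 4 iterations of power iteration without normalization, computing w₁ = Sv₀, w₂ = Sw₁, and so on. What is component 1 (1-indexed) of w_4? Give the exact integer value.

w1 = Sv₀ = (8, 10, 5)
w2 = Sw1 = (71, 91, 27)
w3 = Sw2 = (652, 806, 155)
w4 = Sw3 = (6021, 7101, 929)
The requested component of w4 is 6021.

6021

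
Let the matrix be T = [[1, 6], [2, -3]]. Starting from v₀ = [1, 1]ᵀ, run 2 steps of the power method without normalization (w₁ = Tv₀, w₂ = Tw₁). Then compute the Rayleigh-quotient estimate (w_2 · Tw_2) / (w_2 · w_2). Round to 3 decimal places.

λ ≈ -2.517

w1 = Tv₀ = (1·1 + 6·1; 2·1 + (-3)·1) = (7, -1)
w2 = Tw1 = (1·7 + 6·(-1); 2·7 + (-3)·(-1)) = (1, 17)
Tw2 = (103, -49)
w2·Tw2 = 1·103 + 17·(-49) = -730; w2·w2 = 1·1 + 17·17 = 290
λ ≈ -730/290 = -2.517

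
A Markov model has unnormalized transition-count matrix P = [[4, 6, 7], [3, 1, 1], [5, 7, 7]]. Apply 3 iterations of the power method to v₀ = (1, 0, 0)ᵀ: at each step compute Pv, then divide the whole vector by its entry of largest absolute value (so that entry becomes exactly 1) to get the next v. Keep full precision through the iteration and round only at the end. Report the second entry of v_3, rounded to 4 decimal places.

0.2979

Pv0 = (4.00000, 3.00000, 5.00000); divide by 5.00000 → v1 = (0.80000, 0.60000, 1.00000)
Pv1 = (13.80000, 4.00000, 15.20000); divide by 15.20000 → v2 = (0.90789, 0.26316, 1.00000)
Pv2 = (12.21053, 3.98684, 13.38158); divide by 13.38158 → v3 = (0.91249, 0.29794, 1.00000)
Requested entry of v3: 303/1017 = 0.2979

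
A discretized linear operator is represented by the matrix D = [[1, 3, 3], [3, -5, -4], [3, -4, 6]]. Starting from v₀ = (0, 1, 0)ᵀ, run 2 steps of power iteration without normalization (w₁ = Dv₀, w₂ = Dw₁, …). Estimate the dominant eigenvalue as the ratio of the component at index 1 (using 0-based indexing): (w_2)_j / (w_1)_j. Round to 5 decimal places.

w1 = Dv₀ = (1·0 + 3·1 + 3·0; 3·0 + (-5)·1 + (-4)·0; 3·0 + (-4)·1 + 6·0) = (3, -5, -4)
w2 = Dw1 = (1·3 + 3·(-5) + 3·(-4); 3·3 + (-5)·(-5) + (-4)·(-4); 3·3 + (-4)·(-5) + 6·(-4)) = (-24, 50, 5)
Ratio at component: 50 / -5 = -10.00000

λ ≈ -10.00000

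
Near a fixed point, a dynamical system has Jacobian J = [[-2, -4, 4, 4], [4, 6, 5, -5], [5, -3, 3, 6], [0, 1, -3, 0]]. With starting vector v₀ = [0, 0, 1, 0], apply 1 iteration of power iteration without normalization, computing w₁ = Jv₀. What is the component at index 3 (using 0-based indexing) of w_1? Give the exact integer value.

-3

w1 = Jv₀ = ((-2)·0 + (-4)·0 + 4·1 + 4·0; 4·0 + 6·0 + 5·1 + (-5)·0; 5·0 + (-3)·0 + 3·1 + 6·0; 0·0 + 1·0 + (-3)·1 + 0·0) = (4, 5, 3, -3)
The requested component of w1 is -3.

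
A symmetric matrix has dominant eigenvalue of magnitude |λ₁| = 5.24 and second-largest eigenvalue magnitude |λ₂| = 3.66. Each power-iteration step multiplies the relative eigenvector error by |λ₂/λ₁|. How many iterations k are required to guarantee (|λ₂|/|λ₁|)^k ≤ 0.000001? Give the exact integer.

|λ₂/λ₁| = 3.66/5.24 = 0.69847
Need k ≥ ln(0.000001) / ln(0.69847) = -13.8155 / -0.3589 ≈ 38.499
Smallest integer k satisfying the bound: 39

39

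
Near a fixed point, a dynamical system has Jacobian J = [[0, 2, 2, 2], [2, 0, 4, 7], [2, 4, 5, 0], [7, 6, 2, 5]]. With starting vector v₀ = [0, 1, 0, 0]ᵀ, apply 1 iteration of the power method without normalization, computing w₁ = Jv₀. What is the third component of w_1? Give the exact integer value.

4

w1 = Jv₀ = (0·0 + 2·1 + 2·0 + 2·0; 2·0 + 0·1 + 4·0 + 7·0; 2·0 + 4·1 + 5·0 + 0·0; 7·0 + 6·1 + 2·0 + 5·0) = (2, 0, 4, 6)
The requested component of w1 is 4.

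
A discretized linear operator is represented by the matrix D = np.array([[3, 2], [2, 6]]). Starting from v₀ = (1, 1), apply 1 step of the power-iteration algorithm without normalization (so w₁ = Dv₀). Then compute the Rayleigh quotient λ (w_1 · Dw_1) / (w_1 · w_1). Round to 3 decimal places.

6.955

w1 = Dv₀ = (5, 8)
Dw1 = (31, 58)
w1·Dw1 = 5·31 + 8·58 = 619; w1·w1 = 5·5 + 8·8 = 89
λ ≈ 619/89 = 6.955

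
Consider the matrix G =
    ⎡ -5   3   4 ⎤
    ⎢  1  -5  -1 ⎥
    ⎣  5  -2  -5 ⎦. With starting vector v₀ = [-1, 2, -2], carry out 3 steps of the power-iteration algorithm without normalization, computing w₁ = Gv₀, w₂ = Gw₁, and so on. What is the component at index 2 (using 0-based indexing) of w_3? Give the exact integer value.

-424

w1 = Gv₀ = (3, -9, 1)
w2 = Gw1 = (-38, 47, 28)
w3 = Gw2 = (443, -301, -424)
The requested component of w3 is -424.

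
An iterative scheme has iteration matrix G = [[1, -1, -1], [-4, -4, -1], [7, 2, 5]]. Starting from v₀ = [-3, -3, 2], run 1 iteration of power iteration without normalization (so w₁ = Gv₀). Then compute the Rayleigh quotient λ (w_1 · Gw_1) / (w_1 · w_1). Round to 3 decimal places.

λ ≈ -0.562

w1 = Gv₀ = (-2, 22, -17)
Gw1 = (-7, -63, -55)
w1·Gw1 = (-2)·(-7) + 22·(-63) + (-17)·(-55) = -437; w1·w1 = (-2)·(-2) + 22·22 + (-17)·(-17) = 777
λ ≈ -437/777 = -0.562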